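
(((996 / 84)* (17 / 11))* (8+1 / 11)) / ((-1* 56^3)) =-125579 / 148746752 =-0.00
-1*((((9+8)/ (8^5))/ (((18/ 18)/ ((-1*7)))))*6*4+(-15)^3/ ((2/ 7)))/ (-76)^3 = -48384357/ 1798045696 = -0.03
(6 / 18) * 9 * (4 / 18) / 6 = 1 / 9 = 0.11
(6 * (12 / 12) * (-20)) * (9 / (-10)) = 108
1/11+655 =7206/11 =655.09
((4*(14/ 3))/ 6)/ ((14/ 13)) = 2.89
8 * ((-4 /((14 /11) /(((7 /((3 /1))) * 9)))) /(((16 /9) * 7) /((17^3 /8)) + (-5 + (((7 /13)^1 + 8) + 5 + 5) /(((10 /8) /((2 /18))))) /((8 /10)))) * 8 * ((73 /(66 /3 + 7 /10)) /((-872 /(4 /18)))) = -196941338880 /237230960143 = -0.83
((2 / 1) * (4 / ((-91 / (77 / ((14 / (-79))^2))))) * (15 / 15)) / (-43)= 5.01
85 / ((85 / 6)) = 6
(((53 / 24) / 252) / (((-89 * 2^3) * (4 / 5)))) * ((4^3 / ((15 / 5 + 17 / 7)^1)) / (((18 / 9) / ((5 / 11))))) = -1325 / 32142528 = -0.00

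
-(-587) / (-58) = -587 / 58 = -10.12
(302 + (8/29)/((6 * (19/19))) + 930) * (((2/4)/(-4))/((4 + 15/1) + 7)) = -26797/4524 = -5.92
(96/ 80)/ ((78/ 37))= 37/ 65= 0.57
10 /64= 5 /32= 0.16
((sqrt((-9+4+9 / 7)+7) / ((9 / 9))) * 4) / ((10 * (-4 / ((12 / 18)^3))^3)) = -16 * sqrt(161) / 688905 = -0.00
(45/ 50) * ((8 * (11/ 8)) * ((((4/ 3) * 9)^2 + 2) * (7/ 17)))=595.16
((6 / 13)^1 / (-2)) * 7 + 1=-8 / 13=-0.62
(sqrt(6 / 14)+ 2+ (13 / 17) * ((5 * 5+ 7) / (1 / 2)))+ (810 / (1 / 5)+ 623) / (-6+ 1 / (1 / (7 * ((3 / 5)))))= -389411 / 153+ sqrt(21) / 7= -2544.52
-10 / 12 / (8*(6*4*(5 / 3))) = -1 / 384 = -0.00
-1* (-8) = 8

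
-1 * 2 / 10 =-1 / 5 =-0.20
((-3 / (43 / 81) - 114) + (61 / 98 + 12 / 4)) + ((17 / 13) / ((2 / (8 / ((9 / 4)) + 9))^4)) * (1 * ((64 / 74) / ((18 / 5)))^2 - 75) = -48570609155279410345 / 318849966240624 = -152330.61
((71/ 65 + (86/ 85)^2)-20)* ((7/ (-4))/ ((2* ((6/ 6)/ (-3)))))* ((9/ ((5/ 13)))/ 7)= -45353439/ 289000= -156.93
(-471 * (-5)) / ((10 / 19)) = 8949 / 2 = 4474.50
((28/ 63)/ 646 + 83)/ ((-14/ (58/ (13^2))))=-999601/ 491283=-2.03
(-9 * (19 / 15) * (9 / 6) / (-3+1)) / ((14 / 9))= 5.50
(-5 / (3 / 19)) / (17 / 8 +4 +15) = -760 / 507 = -1.50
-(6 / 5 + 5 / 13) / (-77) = 103 / 5005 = 0.02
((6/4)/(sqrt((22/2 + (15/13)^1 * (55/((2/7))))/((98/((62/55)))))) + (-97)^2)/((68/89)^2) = 166341 * sqrt(2220530)/157965088 + 74528689/4624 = 16119.37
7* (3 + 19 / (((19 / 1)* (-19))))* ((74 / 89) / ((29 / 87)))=87024 / 1691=51.46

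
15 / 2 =7.50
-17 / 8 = -2.12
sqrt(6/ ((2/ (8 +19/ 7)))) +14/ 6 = 7/ 3 +15*sqrt(7)/ 7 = 8.00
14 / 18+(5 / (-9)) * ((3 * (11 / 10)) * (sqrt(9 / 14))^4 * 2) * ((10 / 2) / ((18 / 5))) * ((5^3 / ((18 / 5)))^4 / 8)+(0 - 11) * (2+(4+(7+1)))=-41978483748947 / 109734912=-382544.47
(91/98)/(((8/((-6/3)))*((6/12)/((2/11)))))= -13/154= -0.08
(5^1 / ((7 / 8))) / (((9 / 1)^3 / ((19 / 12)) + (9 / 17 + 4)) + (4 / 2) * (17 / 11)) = 142120 / 11640657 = 0.01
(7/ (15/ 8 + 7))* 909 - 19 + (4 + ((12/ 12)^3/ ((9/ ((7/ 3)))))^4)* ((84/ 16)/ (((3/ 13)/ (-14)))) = -43579400945/ 75464622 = -577.48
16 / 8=2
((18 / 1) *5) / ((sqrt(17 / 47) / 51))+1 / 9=1 / 9+270 *sqrt(799)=7632.09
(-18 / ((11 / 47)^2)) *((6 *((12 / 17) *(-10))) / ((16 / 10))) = 17892900 / 2057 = 8698.54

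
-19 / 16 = -1.19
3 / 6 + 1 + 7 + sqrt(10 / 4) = sqrt(10) / 2 + 17 / 2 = 10.08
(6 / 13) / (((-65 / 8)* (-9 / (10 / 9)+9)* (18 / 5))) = -80 / 4563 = -0.02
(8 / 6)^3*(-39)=-832 / 9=-92.44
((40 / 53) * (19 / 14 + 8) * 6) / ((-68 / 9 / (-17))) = 35370 / 371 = 95.34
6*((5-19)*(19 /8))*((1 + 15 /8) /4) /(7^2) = -1311 /448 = -2.93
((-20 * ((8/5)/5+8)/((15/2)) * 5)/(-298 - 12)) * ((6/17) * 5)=1664/2635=0.63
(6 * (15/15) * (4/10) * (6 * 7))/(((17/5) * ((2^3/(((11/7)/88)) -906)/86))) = -21672/3893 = -5.57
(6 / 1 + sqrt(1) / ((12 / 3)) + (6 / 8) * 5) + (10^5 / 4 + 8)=25018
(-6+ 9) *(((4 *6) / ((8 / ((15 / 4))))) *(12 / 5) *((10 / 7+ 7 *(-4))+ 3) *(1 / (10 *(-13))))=2673 / 182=14.69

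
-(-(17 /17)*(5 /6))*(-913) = -4565 /6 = -760.83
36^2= 1296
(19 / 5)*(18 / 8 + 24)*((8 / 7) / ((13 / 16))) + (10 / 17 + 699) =185617 / 221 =839.90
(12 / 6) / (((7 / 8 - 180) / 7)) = -112 / 1433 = -0.08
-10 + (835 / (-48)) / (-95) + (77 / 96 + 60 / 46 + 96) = 1234641 / 13984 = 88.29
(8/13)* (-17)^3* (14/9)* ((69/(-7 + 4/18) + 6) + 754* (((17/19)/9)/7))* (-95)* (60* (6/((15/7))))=10491467029120/21411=490003597.64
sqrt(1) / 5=1 / 5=0.20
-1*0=0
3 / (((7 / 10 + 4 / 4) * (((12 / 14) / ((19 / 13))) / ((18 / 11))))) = 11970 / 2431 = 4.92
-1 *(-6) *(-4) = -24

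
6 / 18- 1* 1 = -2 / 3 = -0.67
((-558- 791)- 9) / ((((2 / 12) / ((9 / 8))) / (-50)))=458325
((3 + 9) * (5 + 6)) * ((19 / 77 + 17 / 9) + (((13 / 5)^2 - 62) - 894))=-65634332 / 525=-125017.78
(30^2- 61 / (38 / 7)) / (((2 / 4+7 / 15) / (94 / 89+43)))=40505.70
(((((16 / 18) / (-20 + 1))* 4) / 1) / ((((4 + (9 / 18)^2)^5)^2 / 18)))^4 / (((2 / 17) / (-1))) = -10141204801825835211973625643008 / 126625839474997783693841397523846209543545652158806913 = -0.00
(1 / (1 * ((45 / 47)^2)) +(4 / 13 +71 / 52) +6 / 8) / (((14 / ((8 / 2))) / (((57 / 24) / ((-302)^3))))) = -0.00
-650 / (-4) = 325 / 2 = 162.50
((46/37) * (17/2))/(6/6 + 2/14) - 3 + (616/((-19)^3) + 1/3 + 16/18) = 134832499/18272376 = 7.38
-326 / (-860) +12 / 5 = 2.78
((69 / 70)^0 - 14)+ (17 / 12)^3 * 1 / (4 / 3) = -25039 / 2304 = -10.87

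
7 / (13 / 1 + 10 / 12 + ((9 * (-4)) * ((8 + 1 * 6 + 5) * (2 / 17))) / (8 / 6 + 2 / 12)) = -714 / 4061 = -0.18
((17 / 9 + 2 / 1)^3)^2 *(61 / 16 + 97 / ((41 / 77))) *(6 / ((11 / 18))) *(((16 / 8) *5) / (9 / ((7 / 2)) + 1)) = 313988636609375 / 17754066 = 17685449.44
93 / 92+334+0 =30821 / 92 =335.01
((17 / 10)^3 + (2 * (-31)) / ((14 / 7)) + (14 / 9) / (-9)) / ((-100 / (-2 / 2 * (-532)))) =282897251 / 2025000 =139.70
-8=-8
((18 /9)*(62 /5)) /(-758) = -62 /1895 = -0.03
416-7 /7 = 415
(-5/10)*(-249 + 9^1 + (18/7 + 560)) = -1129/7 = -161.29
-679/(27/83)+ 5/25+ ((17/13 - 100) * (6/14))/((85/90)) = -445232696/208845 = -2131.88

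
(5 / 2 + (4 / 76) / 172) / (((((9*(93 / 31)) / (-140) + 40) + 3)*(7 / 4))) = 163420 / 4896281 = 0.03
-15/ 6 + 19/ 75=-337/ 150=-2.25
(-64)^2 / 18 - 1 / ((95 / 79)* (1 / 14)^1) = 184606 / 855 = 215.91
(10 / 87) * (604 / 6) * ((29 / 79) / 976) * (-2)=-755 / 86742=-0.01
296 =296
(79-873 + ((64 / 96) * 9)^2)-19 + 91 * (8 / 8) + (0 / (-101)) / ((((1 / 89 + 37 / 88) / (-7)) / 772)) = -686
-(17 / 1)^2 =-289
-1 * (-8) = 8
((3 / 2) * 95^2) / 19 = 1425 / 2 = 712.50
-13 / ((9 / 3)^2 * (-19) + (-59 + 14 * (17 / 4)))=26 / 341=0.08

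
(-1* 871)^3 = -660776311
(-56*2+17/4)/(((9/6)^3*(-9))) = 862/243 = 3.55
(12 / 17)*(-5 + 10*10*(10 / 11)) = 11340 / 187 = 60.64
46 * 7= 322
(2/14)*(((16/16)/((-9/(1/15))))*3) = -1/315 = -0.00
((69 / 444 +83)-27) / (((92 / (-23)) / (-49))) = 407239 / 592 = 687.90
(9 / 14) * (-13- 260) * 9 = -3159 / 2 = -1579.50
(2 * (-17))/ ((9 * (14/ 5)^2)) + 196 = 172447/ 882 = 195.52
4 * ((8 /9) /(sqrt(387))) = 0.18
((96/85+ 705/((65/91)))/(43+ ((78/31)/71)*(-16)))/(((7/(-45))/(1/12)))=-554592573/44456020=-12.48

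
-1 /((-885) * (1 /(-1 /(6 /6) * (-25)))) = 0.03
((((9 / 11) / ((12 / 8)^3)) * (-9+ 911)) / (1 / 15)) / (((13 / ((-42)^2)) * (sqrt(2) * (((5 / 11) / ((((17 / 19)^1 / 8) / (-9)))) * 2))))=-751366 * sqrt(2) / 247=-4301.99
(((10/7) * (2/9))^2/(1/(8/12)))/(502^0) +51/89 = 678457/1059723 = 0.64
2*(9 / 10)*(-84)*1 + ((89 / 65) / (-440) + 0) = -4324409 / 28600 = -151.20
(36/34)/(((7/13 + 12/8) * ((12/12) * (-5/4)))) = -1872/4505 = -0.42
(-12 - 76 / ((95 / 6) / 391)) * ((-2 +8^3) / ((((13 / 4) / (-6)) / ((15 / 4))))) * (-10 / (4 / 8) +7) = -86695920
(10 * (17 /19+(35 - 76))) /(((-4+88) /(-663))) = 421005 /133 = 3165.45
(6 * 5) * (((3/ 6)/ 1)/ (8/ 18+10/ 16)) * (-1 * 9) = -9720/ 77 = -126.23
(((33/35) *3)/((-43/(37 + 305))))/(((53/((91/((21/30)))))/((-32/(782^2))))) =7042464/2438910593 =0.00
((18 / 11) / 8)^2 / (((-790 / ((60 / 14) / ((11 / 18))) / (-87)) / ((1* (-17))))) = -3234573 / 5888344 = -0.55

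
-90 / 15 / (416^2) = -3 / 86528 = -0.00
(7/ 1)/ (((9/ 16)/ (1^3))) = 112/ 9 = 12.44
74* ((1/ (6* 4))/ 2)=37/ 24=1.54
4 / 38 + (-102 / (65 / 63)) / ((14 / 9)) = -78359 / 1235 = -63.45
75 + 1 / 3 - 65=31 / 3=10.33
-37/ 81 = -0.46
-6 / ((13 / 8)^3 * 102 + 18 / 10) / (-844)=640 / 39565243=0.00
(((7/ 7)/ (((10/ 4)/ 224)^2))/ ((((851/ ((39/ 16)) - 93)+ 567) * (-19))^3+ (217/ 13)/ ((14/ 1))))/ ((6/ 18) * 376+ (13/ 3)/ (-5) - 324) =71433363456/ 6791470067275933598815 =0.00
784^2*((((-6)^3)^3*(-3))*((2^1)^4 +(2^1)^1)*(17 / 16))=355398898434048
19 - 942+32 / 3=-2737 / 3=-912.33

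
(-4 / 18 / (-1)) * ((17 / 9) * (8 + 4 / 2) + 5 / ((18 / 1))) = 115 / 27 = 4.26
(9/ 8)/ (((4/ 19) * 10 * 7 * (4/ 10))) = 0.19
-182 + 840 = 658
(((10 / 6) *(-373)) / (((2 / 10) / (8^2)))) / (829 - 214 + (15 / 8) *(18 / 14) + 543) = -33420800 / 194949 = -171.43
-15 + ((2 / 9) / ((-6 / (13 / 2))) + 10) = -283 / 54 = -5.24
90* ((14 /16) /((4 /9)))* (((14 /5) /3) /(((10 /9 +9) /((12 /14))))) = 729 /52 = 14.02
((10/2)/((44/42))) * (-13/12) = -455/88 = -5.17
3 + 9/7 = 30/7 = 4.29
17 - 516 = -499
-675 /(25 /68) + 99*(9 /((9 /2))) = -1638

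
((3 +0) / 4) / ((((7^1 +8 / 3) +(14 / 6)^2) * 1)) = 27 / 544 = 0.05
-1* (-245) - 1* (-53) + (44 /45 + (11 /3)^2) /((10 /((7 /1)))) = 138643 /450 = 308.10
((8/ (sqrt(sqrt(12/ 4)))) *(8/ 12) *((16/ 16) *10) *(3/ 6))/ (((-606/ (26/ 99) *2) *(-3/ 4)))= 2080 *3^(3/ 4)/ 809919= 0.01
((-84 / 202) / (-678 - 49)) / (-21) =-2 / 73427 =-0.00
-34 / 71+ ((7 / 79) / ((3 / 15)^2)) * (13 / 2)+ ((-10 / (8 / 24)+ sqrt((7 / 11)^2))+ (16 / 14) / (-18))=-120554645 / 7774074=-15.51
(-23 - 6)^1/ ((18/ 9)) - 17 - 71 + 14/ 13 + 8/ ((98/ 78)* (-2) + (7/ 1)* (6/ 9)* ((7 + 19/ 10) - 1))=-5874901/ 58058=-101.19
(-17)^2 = 289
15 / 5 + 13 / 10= 43 / 10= 4.30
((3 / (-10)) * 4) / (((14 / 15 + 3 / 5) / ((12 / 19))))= -216 / 437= -0.49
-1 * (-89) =89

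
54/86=27/43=0.63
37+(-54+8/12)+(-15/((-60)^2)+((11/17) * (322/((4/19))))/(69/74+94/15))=1316463571/10867760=121.13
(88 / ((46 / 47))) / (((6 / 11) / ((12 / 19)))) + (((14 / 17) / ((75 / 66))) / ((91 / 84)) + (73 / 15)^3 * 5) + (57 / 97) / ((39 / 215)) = 4327339801036 / 6323379075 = 684.34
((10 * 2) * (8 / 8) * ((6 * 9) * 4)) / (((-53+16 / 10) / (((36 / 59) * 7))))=-5443200 / 15163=-358.98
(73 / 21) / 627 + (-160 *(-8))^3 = 27613200384073 / 13167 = 2097152000.01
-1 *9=-9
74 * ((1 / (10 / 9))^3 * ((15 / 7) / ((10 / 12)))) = 138.72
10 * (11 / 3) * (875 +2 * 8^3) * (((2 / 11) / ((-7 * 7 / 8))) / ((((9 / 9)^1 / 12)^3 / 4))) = -700047360 / 49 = -14286680.82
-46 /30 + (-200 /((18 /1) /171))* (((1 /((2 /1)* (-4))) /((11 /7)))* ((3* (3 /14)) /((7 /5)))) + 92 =159.87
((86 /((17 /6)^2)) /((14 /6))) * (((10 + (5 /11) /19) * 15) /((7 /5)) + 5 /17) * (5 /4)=31096688400 /50314033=618.05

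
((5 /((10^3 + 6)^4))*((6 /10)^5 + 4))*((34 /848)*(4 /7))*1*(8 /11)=216631 /653098285511402500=0.00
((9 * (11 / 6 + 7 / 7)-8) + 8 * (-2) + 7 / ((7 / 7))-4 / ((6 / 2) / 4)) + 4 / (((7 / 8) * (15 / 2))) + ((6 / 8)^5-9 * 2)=-1503829 / 107520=-13.99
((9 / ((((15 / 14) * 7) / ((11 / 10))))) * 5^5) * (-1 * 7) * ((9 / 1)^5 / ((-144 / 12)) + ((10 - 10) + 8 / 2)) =141971156.25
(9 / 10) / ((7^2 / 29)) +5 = 2711 / 490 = 5.53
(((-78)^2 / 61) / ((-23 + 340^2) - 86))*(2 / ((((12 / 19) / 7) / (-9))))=-404586 / 2348317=-0.17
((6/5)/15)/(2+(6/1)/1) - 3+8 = 501/100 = 5.01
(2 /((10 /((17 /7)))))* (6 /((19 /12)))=1224 /665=1.84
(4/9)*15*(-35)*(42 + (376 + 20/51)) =-14936600/153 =-97624.84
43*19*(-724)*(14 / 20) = -2070278 / 5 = -414055.60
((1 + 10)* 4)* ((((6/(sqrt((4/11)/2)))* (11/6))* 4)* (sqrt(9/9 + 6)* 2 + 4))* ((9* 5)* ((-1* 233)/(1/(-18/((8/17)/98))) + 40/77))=532634877720* sqrt(22)* (2 + sqrt(7))/7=1658054722050.92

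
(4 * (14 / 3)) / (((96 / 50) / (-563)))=-98525 / 18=-5473.61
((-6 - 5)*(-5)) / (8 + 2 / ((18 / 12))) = 165 / 28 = 5.89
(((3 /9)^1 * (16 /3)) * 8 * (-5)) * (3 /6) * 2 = -640 /9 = -71.11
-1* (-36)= 36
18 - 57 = -39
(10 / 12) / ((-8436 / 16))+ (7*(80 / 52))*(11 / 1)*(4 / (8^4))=2402615 / 21056256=0.11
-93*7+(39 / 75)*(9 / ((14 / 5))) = -45453 / 70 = -649.33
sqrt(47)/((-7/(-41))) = 40.15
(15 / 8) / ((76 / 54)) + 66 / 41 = 36669 / 12464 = 2.94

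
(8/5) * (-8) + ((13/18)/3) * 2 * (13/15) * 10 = -3494/405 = -8.63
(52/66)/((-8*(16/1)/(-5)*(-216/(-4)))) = 0.00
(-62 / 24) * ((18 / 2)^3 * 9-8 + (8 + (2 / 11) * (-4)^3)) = -2233333 / 132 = -16919.19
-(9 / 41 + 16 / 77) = -1349 / 3157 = -0.43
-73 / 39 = -1.87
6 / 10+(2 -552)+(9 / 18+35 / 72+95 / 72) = -98477 / 180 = -547.09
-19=-19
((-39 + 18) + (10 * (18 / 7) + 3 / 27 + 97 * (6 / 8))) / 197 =19549 / 49644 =0.39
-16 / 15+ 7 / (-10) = -53 / 30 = -1.77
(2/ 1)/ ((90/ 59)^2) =3481/ 4050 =0.86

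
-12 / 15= -4 / 5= -0.80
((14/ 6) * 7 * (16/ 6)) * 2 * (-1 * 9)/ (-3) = 784/ 3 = 261.33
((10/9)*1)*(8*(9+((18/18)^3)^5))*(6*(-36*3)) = -57600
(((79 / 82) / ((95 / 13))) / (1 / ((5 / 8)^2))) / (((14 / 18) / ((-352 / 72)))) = -56485 / 174496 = -0.32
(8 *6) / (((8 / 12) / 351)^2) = 13305708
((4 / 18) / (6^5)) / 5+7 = 7.00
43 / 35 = 1.23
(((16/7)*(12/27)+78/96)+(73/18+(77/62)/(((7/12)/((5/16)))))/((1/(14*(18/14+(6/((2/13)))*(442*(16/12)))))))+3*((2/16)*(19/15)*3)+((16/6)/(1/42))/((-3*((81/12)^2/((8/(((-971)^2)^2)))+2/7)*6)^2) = 43958349507758558529127017495180289833540983/28936081278733725490644152363173502160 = 1519153.51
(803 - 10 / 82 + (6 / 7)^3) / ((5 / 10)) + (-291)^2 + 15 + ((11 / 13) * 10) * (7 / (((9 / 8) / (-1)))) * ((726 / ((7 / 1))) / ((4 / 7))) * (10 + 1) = -10317494228 / 548457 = -18811.86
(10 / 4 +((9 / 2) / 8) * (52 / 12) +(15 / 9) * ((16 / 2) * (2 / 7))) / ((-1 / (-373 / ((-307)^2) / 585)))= 1096247 / 18525583440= 0.00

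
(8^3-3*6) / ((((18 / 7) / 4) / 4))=27664 / 9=3073.78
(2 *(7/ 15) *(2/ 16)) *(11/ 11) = 7/ 60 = 0.12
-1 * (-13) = 13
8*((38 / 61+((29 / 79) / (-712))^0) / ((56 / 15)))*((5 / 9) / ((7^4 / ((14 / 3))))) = 550 / 146461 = 0.00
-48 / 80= -3 / 5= -0.60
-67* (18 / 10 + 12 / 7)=-8241 / 35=-235.46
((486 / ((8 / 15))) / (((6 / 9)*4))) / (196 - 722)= -10935 / 16832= -0.65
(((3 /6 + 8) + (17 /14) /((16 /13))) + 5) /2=3245 /448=7.24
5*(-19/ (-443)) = 95/ 443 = 0.21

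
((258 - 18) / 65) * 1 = 48 / 13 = 3.69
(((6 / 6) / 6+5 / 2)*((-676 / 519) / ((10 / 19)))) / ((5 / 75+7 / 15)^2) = -16055 / 692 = -23.20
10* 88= 880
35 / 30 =7 / 6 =1.17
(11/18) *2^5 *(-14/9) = -2464/81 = -30.42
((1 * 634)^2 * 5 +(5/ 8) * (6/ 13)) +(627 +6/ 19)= 1986282713/ 988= 2010407.60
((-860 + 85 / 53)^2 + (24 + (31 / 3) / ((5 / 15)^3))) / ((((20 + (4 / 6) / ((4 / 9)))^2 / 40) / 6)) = 1987820305920 / 5193841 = 382726.45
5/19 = 0.26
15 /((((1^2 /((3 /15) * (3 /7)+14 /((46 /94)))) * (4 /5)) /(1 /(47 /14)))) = 346485 /2162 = 160.26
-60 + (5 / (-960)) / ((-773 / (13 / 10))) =-89049587 / 1484160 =-60.00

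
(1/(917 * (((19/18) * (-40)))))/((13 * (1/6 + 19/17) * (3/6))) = -459/148356845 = -0.00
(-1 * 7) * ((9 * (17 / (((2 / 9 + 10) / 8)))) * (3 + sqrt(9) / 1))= -115668 / 23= -5029.04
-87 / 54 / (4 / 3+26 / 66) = -319 / 342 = -0.93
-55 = -55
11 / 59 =0.19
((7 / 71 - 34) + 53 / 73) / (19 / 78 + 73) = -13411944 / 29610479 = -0.45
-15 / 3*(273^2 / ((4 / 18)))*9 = -30184245 / 2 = -15092122.50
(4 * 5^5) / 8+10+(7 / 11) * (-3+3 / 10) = 86393 / 55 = 1570.78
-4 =-4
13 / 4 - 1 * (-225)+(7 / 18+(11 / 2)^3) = 28441 / 72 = 395.01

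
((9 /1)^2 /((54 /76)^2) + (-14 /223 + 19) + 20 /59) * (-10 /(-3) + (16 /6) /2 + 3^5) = 15811976923 /355239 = 44510.81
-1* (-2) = 2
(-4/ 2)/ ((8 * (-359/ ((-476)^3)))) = -26962544/ 359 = -75104.58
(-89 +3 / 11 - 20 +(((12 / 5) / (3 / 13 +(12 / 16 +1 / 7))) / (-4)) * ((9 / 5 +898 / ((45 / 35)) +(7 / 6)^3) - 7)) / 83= -5.78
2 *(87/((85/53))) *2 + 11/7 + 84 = 180023/595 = 302.56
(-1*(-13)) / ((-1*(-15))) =13 / 15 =0.87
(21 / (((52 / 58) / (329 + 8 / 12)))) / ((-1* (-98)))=28681 / 364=78.79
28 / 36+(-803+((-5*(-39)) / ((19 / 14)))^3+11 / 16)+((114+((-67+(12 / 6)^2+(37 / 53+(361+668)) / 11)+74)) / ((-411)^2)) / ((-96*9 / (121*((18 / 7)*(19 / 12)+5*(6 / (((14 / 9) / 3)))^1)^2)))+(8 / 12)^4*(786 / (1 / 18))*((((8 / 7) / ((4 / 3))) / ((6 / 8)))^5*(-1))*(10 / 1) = 384571107329542831273771 / 132105374307349632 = 2911093.58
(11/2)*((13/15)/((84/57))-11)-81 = -116143/840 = -138.27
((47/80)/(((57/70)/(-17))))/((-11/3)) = 5593/1672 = 3.35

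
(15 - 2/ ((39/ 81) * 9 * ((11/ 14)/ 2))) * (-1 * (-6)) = 11862/ 143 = 82.95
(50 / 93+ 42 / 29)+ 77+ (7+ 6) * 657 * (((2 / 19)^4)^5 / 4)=8007604095793727750178084128113 / 101380158415001449247480055897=78.99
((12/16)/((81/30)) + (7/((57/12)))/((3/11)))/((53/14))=13601/9063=1.50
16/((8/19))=38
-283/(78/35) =-9905/78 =-126.99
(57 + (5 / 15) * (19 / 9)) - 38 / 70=54017 / 945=57.16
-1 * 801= -801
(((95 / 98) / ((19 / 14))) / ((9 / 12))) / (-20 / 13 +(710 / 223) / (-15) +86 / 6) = 57980 / 766017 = 0.08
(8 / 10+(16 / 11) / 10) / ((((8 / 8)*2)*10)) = 13 / 275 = 0.05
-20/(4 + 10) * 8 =-80/7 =-11.43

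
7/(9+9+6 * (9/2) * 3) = 7/99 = 0.07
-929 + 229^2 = 51512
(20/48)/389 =5/4668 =0.00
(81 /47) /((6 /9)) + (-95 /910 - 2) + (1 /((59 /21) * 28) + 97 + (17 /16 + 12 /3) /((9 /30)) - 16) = 198580663 /2018744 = 98.37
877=877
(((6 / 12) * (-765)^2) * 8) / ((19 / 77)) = 180249300 / 19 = 9486805.26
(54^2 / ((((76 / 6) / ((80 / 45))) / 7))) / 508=13608 / 2413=5.64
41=41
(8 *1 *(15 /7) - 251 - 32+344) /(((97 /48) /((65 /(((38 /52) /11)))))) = 488099040 /12901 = 37834.20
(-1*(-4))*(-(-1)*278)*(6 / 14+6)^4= 4559895000 / 2401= 1899164.93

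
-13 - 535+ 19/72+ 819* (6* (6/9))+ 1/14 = 1375081/504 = 2728.34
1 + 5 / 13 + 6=96 / 13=7.38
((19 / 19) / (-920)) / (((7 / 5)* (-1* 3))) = 1 / 3864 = 0.00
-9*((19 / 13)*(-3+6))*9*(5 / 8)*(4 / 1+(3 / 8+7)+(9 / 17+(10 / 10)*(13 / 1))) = -78188895 / 14144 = -5528.06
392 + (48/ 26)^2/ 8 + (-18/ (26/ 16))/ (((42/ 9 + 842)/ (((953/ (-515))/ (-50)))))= 542206780994/ 1381680625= 392.43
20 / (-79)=-20 / 79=-0.25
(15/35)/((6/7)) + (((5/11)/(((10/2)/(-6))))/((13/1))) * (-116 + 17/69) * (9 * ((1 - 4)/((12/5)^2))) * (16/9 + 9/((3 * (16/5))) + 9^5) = -1697925148237/1262976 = -1344384.33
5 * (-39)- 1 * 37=-232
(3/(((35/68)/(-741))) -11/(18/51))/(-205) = 913529/43050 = 21.22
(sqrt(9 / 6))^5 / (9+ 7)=0.17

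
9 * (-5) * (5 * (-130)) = 29250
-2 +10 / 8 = -3 / 4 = -0.75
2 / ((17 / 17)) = 2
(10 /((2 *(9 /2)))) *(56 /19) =560 /171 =3.27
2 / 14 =1 / 7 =0.14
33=33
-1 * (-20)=20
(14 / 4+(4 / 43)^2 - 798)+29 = -2830787 / 3698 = -765.49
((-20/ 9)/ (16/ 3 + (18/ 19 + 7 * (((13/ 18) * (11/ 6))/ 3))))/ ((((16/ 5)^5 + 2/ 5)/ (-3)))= 1125000/ 531202747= 0.00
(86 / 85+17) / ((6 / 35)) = 10717 / 102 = 105.07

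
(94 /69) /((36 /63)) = 329 /138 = 2.38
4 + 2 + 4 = 10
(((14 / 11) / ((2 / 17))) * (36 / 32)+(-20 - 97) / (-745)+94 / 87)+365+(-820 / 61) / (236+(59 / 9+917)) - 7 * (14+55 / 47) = 11613306143887891 / 42663842711160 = 272.20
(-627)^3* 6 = -1478951298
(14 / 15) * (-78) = -364 / 5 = -72.80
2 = 2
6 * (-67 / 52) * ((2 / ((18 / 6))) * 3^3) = -1809 / 13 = -139.15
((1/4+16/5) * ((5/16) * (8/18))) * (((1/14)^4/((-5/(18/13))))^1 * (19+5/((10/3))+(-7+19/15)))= -10189/199763200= -0.00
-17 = -17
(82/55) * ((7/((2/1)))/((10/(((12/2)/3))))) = 287/275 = 1.04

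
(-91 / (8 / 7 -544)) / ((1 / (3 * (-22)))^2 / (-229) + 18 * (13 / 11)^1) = 158855697 / 20159052250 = 0.01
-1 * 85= -85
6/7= 0.86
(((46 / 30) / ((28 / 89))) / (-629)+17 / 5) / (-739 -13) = -179233 / 39732672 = -0.00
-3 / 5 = -0.60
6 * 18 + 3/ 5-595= -2432/ 5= -486.40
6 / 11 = 0.55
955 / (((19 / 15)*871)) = 14325 / 16549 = 0.87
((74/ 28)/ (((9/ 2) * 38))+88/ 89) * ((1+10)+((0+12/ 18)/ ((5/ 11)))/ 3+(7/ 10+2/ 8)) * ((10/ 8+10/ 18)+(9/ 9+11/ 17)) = 202453982551/ 4694270112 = 43.13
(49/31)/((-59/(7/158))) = -343/288982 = -0.00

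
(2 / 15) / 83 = 2 / 1245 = 0.00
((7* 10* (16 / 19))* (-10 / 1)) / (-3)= 11200 / 57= 196.49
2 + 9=11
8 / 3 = 2.67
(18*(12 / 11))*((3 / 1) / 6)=108 / 11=9.82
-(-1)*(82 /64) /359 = 41 /11488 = 0.00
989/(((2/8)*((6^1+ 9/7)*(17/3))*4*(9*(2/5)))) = 34615/5202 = 6.65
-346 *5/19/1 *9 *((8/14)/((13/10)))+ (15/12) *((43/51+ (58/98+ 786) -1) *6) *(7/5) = 66322021/8398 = 7897.36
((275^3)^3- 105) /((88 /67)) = 301327696413040161129295 /44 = 6848356736660003662029.43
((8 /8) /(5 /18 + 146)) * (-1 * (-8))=144 /2633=0.05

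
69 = 69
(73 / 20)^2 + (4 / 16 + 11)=9829 / 400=24.57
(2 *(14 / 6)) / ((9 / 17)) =238 / 27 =8.81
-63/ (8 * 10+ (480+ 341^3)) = -63/ 39652381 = -0.00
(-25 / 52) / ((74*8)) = -0.00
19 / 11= 1.73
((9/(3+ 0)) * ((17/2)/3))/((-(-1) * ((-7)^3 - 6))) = -17/698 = -0.02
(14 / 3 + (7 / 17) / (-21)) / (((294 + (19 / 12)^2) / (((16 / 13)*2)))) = 364032 / 9436037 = 0.04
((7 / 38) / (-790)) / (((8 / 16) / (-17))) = 119 / 15010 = 0.01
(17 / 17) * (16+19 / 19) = 17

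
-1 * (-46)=46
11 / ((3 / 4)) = 44 / 3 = 14.67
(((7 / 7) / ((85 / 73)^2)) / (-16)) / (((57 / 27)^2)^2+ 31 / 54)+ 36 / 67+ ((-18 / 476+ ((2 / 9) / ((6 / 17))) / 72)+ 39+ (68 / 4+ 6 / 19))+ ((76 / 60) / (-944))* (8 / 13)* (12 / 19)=182850034794000139387 / 3217986530457733125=56.82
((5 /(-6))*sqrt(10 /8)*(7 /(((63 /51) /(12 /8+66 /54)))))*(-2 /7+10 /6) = -19.85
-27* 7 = -189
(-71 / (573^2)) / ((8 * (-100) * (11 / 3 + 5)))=0.00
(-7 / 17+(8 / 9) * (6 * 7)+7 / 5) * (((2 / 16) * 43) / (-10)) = -105049 / 5100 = -20.60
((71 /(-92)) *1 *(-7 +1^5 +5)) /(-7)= -71 /644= -0.11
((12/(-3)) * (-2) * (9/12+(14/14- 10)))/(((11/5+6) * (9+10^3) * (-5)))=0.00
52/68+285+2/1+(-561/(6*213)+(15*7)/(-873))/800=53905795449/187326400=287.76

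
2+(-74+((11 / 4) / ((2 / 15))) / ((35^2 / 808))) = -14307 / 245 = -58.40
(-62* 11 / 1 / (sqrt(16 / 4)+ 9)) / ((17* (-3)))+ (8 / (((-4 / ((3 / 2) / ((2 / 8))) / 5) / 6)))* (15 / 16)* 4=-68788 / 51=-1348.78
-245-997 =-1242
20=20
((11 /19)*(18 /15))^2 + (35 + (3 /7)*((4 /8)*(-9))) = 4239559 /126350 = 33.55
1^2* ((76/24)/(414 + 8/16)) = 19/2487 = 0.01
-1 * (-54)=54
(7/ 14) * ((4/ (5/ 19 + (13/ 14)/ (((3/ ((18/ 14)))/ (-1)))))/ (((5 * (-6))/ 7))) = 13034/ 3765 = 3.46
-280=-280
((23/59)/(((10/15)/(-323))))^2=496710369/13924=35672.97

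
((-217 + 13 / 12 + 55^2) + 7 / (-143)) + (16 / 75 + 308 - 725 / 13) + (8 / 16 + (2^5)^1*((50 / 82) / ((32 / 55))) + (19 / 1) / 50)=418874603 / 135300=3095.90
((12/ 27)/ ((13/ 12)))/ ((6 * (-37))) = -8/ 4329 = -0.00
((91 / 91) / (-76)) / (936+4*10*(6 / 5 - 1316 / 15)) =3 / 575776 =0.00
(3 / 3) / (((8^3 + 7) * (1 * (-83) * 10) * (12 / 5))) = -1 / 1033848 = -0.00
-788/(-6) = 131.33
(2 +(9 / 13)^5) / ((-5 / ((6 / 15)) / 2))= -641308 / 1856465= -0.35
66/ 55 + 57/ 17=387/ 85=4.55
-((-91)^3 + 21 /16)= 753569.69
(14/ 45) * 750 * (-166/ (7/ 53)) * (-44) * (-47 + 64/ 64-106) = -5884102400/ 3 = -1961367466.67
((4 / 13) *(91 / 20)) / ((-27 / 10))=-14 / 27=-0.52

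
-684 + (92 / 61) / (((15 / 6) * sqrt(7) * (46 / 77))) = -684 + 44 * sqrt(7) / 305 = -683.62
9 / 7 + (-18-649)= -4660 / 7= -665.71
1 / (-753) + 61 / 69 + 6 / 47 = 1.01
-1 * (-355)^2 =-126025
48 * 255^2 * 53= 165423600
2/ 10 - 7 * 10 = -349/ 5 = -69.80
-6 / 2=-3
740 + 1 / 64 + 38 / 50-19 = 1154841 / 1600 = 721.78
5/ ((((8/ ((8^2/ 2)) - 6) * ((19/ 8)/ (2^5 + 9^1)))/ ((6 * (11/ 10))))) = -43296/ 437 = -99.08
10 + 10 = 20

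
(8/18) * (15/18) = 10/27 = 0.37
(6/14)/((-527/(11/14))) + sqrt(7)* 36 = -33/51646 + 36* sqrt(7) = 95.25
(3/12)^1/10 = 1/40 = 0.02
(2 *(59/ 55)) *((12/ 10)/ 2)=354/ 275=1.29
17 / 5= 3.40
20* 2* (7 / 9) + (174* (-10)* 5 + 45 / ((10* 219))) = -11390893 / 1314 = -8668.87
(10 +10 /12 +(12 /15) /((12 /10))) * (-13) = -299 /2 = -149.50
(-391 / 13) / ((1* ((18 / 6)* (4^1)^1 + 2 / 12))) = -2346 / 949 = -2.47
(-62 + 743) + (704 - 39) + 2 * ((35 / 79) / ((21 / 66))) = 106554 / 79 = 1348.78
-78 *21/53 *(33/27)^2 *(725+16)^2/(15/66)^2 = -650273455832/1325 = -490772419.50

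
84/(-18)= -14/3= -4.67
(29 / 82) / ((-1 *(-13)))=29 / 1066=0.03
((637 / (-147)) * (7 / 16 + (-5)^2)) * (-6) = 5291 / 8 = 661.38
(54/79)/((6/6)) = 54/79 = 0.68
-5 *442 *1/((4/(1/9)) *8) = -1105/144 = -7.67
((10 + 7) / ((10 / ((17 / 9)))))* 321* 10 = 30923 / 3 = 10307.67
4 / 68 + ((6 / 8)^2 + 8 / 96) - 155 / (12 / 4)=-50.96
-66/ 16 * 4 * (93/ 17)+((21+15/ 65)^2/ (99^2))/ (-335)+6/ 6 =-187119373501/ 2096226990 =-89.26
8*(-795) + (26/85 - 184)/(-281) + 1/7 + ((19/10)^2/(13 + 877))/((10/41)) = -189253914095361/29760710000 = -6359.19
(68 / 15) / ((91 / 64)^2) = 278528 / 124215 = 2.24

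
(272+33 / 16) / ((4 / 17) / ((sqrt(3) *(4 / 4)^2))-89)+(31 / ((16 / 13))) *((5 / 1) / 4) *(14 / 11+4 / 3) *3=587589843085 / 2417356832-74545 *sqrt(3) / 27469964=243.07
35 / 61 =0.57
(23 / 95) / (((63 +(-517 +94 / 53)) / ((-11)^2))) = -147499 / 2276960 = -0.06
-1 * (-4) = 4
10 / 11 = 0.91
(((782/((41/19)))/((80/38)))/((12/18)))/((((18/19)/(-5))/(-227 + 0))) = 608784263/1968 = 309341.60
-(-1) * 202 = 202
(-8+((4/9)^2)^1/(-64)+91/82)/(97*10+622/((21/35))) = -0.00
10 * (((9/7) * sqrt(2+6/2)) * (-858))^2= 2981464200/49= 60846208.16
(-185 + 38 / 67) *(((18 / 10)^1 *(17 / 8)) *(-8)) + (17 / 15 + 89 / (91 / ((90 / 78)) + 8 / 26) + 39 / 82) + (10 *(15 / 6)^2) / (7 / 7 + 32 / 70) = 61528248196471 / 10814787915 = 5689.27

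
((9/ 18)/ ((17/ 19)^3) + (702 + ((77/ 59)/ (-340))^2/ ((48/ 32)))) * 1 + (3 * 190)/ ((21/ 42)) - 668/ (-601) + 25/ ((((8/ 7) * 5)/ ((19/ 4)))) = 45995996800119047/ 24668145487200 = 1864.59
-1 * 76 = -76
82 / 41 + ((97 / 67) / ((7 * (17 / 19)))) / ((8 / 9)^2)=1169827 / 510272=2.29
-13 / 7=-1.86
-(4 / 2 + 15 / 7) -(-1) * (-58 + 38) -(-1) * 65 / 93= -15262 / 651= -23.44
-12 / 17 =-0.71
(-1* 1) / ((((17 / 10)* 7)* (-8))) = 5 / 476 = 0.01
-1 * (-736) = 736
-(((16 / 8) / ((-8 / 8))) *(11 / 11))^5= 32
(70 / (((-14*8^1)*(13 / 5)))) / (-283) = 25 / 29432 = 0.00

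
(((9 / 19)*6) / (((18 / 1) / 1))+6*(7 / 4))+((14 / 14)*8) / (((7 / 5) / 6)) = 11955 / 266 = 44.94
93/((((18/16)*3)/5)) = 1240/9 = 137.78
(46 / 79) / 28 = 23 / 1106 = 0.02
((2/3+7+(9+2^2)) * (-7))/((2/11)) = -2387/3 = -795.67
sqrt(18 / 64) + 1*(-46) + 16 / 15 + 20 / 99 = -22142 / 495 + 3*sqrt(2) / 8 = -44.20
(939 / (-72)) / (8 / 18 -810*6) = 939 / 349888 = 0.00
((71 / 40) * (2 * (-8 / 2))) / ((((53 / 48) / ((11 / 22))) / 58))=-98832 / 265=-372.95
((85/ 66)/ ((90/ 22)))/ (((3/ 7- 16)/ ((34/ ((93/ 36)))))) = -8092/ 30411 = -0.27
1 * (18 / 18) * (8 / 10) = 4 / 5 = 0.80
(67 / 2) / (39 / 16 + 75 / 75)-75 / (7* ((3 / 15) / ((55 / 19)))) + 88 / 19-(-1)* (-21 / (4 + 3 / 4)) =-1061547 / 7315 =-145.12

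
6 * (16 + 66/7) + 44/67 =71864/469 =153.23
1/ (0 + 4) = 1/ 4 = 0.25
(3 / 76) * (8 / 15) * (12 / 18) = 4 / 285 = 0.01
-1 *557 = -557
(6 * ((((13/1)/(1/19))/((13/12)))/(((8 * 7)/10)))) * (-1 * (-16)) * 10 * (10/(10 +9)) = 144000/7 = 20571.43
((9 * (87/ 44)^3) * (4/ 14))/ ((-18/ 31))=-20413593/ 596288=-34.23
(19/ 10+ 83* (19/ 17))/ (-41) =-16093/ 6970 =-2.31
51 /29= 1.76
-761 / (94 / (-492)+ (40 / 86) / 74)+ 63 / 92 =27406272603 / 6653164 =4119.28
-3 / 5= -0.60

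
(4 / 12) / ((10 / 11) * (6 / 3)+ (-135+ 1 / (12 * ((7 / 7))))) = -44 / 17569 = -0.00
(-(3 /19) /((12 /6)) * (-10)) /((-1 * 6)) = -5 /38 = -0.13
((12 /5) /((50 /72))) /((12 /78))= 2808 /125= 22.46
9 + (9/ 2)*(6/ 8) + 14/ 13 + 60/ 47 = 71993/ 4888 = 14.73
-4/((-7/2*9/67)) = 536/63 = 8.51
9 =9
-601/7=-85.86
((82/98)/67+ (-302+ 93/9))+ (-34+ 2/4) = -6404887/19698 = -325.15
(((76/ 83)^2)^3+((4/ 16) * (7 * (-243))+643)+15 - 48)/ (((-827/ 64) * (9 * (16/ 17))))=-4120455505777915/ 2433417198985467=-1.69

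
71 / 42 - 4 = -97 / 42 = -2.31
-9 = -9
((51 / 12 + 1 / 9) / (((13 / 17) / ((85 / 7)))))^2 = 51467728225 / 10732176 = 4795.65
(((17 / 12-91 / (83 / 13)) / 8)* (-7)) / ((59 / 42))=626465 / 78352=8.00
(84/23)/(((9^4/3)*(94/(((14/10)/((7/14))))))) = 196/3940245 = 0.00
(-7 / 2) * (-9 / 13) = 2.42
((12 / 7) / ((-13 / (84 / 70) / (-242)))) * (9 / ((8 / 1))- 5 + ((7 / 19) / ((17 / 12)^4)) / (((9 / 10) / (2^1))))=-101523961242 / 722039045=-140.61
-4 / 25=-0.16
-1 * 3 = -3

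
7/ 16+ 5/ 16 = 3/ 4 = 0.75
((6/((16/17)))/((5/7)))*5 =44.62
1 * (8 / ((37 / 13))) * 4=416 / 37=11.24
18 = 18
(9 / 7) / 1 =9 / 7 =1.29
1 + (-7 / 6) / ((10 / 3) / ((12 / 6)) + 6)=39 / 46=0.85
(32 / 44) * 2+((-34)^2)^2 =14699712 / 11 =1336337.45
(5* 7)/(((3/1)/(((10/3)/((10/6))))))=70/3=23.33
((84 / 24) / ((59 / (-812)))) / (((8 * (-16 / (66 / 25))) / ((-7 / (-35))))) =46893 / 236000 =0.20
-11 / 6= -1.83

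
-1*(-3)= 3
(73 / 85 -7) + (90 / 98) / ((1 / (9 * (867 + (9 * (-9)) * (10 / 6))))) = 25173522 / 4165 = 6044.06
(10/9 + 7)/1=8.11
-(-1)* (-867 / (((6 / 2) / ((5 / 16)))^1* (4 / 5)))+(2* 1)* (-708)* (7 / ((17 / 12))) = -7735241 / 1088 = -7109.60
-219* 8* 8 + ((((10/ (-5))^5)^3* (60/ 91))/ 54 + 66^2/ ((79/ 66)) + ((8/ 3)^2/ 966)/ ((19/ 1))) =-914129736568/ 84823011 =-10776.91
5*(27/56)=135/56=2.41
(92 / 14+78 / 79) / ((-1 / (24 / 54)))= -16720 / 4977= -3.36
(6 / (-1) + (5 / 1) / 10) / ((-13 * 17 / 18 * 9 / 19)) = 209 / 221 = 0.95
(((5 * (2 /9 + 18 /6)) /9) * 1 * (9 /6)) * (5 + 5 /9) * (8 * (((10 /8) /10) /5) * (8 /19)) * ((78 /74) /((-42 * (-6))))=0.01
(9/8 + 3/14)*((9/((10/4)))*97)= 13095/28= 467.68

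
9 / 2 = 4.50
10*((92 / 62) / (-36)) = -115 / 279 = -0.41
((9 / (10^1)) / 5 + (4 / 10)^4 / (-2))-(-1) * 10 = 12709 / 1250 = 10.17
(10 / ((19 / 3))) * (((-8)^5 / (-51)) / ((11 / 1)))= 327680 / 3553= 92.23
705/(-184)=-705/184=-3.83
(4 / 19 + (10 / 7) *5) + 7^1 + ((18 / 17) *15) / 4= 82861 / 4522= 18.32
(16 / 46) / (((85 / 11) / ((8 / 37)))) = 704 / 72335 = 0.01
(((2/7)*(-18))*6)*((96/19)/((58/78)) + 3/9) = -848376/3857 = -219.96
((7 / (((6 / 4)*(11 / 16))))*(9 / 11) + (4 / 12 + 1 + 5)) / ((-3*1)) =-4315 / 1089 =-3.96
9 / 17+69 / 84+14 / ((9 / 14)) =99083 / 4284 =23.13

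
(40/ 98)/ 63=20/ 3087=0.01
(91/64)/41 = 91/2624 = 0.03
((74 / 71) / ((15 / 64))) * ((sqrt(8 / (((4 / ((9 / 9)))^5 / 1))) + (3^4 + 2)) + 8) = 296 * sqrt(2) / 1065 + 430976 / 1065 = 405.07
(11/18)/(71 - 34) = 11/666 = 0.02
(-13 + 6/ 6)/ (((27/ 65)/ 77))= -20020/ 9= -2224.44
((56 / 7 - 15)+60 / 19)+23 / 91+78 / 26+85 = 145946 / 1729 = 84.41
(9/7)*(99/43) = 2.96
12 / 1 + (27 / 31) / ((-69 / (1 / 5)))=42771 / 3565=12.00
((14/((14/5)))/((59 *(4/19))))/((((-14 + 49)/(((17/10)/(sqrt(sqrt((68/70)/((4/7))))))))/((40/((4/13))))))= 247 *10^(1/4) *17^(3/4)/1652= 2.23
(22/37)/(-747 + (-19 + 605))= -22/5957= -0.00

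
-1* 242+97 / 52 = -12487 / 52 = -240.13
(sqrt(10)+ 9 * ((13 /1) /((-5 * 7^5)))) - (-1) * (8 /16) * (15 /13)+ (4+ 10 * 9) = sqrt(10)+ 206639023 /2184910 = 97.74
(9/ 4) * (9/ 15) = 27/ 20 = 1.35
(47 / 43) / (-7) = -47 / 301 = -0.16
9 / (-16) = -9 / 16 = -0.56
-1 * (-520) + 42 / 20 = 5221 / 10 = 522.10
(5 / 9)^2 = 25 / 81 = 0.31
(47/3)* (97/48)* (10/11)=22795/792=28.78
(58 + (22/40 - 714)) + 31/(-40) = -26249/40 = -656.22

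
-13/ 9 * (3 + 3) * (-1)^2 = -26/ 3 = -8.67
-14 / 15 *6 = -28 / 5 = -5.60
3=3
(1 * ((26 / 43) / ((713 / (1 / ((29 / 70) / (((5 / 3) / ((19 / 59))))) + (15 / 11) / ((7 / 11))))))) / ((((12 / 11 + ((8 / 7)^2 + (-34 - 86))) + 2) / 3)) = -33902869 / 105260962179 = -0.00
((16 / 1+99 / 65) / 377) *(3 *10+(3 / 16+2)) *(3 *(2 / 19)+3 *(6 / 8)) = 1759755 / 458432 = 3.84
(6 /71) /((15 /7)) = 14 /355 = 0.04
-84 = -84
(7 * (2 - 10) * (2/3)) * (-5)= 560/3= 186.67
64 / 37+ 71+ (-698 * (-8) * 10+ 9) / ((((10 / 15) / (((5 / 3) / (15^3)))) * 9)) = 34762063 / 449550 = 77.33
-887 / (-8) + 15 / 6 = 907 / 8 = 113.38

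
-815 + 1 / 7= -5704 / 7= -814.86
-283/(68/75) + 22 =-19729/68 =-290.13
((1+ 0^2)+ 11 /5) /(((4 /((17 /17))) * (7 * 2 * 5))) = 0.01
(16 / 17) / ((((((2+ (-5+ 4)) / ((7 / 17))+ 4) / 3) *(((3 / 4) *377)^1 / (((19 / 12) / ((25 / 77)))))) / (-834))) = -45551968 / 7210125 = -6.32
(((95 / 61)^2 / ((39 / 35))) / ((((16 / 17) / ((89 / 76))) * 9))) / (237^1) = 25153625 / 19810484928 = 0.00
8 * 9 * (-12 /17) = -864 /17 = -50.82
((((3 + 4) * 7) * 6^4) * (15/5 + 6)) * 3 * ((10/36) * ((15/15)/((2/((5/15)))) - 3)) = -1349460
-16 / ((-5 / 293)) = 4688 / 5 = 937.60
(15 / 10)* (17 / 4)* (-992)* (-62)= 392088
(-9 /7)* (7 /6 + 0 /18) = -3 /2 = -1.50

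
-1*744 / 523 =-744 / 523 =-1.42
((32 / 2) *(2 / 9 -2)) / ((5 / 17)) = -4352 / 45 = -96.71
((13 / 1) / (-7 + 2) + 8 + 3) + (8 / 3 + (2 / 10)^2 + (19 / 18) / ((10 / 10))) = 5473 / 450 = 12.16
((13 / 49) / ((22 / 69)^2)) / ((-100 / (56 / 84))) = -20631 / 1185800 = -0.02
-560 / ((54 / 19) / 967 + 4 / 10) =-918650 / 661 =-1389.79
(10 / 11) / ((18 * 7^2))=5 / 4851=0.00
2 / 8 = 1 / 4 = 0.25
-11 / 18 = -0.61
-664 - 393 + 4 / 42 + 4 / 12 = -1056.57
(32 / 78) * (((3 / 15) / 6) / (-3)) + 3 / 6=1739 / 3510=0.50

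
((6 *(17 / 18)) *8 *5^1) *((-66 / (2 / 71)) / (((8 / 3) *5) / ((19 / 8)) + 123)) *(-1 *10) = 302715600 / 7331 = 41292.54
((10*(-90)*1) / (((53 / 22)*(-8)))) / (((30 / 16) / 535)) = 706200 / 53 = 13324.53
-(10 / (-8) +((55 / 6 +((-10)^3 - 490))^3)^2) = -491976765437939554457305 / 46656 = -10544769492411255882.57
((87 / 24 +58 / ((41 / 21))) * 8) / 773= 10933 / 31693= 0.34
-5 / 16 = -0.31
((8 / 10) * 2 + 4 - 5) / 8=3 / 40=0.08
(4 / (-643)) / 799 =-4 / 513757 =-0.00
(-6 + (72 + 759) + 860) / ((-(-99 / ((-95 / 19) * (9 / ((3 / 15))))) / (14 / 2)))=-294875 / 11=-26806.82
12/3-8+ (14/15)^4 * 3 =-29084/16875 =-1.72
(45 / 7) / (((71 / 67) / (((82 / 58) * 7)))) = 123615 / 2059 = 60.04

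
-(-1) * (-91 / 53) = -91 / 53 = -1.72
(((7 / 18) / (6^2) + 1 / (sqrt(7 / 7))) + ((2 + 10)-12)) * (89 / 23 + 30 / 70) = 113315 / 26082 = 4.34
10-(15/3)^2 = -15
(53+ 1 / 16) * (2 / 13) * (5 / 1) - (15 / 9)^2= 35605 / 936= 38.04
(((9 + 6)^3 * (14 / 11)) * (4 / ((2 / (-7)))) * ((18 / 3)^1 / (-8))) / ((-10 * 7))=-14175 / 22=-644.32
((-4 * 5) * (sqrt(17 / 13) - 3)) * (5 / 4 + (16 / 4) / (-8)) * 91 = 4095 - 105 * sqrt(221) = 2534.06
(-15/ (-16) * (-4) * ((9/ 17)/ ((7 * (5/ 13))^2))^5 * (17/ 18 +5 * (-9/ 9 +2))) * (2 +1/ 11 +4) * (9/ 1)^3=-14181132807611476779267/ 68934672747083171875000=-0.21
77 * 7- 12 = 527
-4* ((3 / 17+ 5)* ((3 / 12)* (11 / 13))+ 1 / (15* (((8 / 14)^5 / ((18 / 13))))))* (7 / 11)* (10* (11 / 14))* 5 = -7383385 / 28288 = -261.01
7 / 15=0.47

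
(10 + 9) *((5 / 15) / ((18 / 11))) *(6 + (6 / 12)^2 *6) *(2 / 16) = 1045 / 288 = 3.63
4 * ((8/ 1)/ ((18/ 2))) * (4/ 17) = 128/ 153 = 0.84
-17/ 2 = -8.50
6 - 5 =1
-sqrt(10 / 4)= -sqrt(10) / 2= -1.58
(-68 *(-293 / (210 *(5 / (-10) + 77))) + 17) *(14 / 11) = 3134 / 135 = 23.21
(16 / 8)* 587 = 1174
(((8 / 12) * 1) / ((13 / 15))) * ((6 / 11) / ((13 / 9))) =540 / 1859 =0.29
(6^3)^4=2176782336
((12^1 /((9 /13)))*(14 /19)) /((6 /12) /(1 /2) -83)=-364 /2337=-0.16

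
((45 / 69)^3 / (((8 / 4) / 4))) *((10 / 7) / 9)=7500 / 85169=0.09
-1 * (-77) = 77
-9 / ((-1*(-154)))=-9 / 154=-0.06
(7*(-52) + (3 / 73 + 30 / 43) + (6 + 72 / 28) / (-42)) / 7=-51.92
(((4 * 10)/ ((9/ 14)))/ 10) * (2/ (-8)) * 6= -28/ 3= -9.33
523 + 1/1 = 524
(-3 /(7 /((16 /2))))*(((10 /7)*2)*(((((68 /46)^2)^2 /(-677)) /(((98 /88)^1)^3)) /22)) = 2483660636160 /1092155137085957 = 0.00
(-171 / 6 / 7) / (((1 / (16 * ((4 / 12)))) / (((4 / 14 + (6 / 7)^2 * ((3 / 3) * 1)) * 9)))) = -68400 / 343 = -199.42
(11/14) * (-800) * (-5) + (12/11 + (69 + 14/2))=247936/77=3219.95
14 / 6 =7 / 3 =2.33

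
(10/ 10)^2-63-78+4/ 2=-138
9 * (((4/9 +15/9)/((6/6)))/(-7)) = -19/7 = -2.71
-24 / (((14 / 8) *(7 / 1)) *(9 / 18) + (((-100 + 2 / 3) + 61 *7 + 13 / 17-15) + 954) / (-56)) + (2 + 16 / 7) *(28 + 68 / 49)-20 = 868398116 / 8085539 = 107.40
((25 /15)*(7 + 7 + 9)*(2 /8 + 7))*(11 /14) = 36685 /168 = 218.36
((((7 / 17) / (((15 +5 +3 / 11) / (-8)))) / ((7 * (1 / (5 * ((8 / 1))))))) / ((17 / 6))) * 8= -168960 / 64447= -2.62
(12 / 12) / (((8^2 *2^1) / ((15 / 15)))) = 1 / 128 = 0.01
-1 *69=-69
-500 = -500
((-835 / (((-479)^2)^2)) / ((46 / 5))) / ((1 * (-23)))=4175 / 55696476484898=0.00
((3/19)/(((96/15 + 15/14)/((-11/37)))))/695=-462/51105991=-0.00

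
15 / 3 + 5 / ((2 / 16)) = 45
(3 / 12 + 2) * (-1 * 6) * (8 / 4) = -27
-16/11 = -1.45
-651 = -651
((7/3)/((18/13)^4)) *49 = 9796423/314928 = 31.11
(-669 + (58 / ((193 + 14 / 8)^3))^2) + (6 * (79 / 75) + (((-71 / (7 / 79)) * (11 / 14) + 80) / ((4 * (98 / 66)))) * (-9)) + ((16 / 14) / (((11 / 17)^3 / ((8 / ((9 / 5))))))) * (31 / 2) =592241466805332253552883011201 / 1285486341843398845753171800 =460.71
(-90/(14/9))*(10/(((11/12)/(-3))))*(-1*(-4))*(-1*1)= -583200/77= -7574.03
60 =60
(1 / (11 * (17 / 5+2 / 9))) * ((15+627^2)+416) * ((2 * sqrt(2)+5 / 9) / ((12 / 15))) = 12298750 / 1793+44275500 * sqrt(2) / 1793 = 41781.24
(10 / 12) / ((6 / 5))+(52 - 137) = -3035 / 36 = -84.31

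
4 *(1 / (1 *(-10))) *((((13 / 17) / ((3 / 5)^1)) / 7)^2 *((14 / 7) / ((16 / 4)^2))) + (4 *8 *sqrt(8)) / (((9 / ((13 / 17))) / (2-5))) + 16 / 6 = -20.41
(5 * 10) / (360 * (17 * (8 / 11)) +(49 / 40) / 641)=14102000 / 1255334939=0.01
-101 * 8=-808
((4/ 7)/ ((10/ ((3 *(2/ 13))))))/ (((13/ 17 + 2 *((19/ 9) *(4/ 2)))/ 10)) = 3672/ 128219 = 0.03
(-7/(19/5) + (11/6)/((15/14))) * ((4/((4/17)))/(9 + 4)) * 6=-1.03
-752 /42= -17.90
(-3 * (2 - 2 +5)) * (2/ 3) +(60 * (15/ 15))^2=3590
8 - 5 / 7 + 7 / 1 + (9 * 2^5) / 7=388 / 7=55.43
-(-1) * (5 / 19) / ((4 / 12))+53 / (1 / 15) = 15120 / 19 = 795.79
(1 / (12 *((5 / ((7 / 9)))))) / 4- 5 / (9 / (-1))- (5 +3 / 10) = -10241 / 2160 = -4.74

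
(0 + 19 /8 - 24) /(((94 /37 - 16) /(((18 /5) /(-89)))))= -19203 /295480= -0.06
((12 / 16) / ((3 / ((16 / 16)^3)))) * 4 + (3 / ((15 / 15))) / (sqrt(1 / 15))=1 + 3 * sqrt(15)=12.62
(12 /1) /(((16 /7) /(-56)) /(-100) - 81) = -29400 /198449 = -0.15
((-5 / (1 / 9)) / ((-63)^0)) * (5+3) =-360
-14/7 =-2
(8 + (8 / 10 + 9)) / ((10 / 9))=801 / 50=16.02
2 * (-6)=-12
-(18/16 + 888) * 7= -6223.88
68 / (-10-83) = -68 / 93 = -0.73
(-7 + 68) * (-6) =-366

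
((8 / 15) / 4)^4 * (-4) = -64 / 50625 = -0.00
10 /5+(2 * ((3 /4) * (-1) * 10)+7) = -6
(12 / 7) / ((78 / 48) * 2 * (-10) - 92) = -8 / 581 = -0.01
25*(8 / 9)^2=1600 / 81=19.75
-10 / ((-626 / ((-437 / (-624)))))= 2185 / 195312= 0.01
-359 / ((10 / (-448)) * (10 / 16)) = 643328 / 25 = 25733.12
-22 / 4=-11 / 2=-5.50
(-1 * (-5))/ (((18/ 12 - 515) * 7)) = -0.00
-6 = -6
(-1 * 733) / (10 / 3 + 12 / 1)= -2199 / 46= -47.80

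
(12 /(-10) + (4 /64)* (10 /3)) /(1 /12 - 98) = 0.01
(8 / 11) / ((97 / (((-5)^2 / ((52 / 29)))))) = 1450 / 13871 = 0.10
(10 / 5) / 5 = 2 / 5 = 0.40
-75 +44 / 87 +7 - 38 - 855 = -83563 / 87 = -960.49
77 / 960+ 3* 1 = 2957 / 960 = 3.08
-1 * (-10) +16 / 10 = 58 / 5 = 11.60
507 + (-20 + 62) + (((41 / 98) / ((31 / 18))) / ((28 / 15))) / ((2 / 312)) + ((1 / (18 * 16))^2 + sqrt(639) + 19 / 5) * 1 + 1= 3 * sqrt(71) + 2531625281453 / 4409717760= 599.38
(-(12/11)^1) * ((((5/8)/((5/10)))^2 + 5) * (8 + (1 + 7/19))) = -67.07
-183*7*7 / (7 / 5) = -6405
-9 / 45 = -1 / 5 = -0.20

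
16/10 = 8/5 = 1.60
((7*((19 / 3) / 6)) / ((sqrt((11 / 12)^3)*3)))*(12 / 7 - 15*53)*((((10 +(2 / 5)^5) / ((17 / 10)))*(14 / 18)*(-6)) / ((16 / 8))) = 20536257616*sqrt(33) / 3856875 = 30587.41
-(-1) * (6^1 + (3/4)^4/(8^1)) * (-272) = -1642.76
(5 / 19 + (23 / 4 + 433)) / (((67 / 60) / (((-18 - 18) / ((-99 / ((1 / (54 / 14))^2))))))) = 32697700 / 3402729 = 9.61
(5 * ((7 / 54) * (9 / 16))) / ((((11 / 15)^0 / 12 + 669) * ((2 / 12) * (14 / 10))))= 75 / 32116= 0.00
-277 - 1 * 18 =-295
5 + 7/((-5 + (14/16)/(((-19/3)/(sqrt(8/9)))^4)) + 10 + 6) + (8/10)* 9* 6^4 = 9336.84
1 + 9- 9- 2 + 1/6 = -5/6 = -0.83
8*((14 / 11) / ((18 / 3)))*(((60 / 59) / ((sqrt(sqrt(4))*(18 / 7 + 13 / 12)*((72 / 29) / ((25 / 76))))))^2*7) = 31550640625 / 3908426201097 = 0.01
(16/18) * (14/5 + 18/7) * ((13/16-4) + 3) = -94/105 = -0.90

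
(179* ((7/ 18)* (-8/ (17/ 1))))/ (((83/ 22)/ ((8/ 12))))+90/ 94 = -8650451/ 1790559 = -4.83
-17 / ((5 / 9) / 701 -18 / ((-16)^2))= 13728384 / 56141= 244.53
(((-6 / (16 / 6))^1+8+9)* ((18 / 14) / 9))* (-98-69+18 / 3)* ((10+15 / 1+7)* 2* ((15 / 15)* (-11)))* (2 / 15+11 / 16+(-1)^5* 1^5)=-641861 / 15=-42790.73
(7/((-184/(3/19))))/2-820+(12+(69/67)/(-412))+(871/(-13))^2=177614580819/48251792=3680.99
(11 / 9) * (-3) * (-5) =55 / 3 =18.33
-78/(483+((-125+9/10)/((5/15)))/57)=-14820/90529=-0.16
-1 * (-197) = 197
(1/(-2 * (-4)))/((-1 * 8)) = -1/64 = -0.02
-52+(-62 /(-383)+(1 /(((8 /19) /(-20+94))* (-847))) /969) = -51.84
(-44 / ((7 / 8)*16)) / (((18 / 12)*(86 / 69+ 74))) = -23 / 826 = -0.03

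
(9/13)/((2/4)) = 18/13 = 1.38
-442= -442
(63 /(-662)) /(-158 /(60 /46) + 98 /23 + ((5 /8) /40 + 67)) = 695520 /364377709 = 0.00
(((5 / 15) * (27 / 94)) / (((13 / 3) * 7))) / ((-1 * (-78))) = 9 / 222404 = 0.00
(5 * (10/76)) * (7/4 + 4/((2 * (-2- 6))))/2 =75/152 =0.49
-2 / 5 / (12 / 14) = -7 / 15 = -0.47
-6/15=-2/5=-0.40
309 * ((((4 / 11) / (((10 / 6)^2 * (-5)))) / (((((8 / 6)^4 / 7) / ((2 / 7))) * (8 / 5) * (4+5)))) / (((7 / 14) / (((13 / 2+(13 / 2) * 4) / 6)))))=-108459 / 28160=-3.85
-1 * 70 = -70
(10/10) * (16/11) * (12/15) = 1.16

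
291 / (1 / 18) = 5238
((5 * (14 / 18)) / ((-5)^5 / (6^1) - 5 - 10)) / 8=-7 / 7716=-0.00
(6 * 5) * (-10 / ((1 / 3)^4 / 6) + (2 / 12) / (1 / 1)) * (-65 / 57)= 9476675 / 57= 166257.46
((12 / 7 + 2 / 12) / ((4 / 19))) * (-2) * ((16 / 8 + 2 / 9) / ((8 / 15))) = -37525 / 504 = -74.45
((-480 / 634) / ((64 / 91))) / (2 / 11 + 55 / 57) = -855855 / 911692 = -0.94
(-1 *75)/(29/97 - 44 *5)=7275/21311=0.34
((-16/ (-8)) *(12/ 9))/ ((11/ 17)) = 136/ 33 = 4.12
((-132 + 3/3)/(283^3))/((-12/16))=0.00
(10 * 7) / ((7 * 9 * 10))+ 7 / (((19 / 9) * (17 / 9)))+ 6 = 22868 / 2907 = 7.87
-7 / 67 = -0.10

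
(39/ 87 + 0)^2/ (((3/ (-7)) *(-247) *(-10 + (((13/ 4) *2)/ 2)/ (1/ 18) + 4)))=26/ 719055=0.00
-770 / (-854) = 55 / 61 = 0.90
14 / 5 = 2.80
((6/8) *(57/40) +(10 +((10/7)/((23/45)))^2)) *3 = 234918273/4147360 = 56.64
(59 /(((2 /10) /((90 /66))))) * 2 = 8850 /11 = 804.55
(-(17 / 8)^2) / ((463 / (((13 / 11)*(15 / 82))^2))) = -10989225 / 24108713728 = -0.00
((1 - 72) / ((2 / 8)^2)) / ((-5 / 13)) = 14768 / 5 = 2953.60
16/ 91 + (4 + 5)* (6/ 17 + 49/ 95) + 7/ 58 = 69172781/ 8523970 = 8.12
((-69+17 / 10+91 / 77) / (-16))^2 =17.08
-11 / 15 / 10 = -11 / 150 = -0.07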